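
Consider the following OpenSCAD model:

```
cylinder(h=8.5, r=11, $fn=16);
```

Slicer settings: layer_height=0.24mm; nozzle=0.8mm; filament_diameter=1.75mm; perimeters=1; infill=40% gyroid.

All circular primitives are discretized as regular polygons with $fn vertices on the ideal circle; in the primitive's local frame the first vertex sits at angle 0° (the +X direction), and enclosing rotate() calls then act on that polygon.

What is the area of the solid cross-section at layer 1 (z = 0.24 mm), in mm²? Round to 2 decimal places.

At z = 0.24 mm: the r=11 cylinder contributes a regular 16-gon of circumradius 11 (area = (16/2)·11.000²·sin(360°/16) = 370.44 mm²). Overall, the cross-section is a single solid region. Net area = 370.44 mm².

370.44 mm²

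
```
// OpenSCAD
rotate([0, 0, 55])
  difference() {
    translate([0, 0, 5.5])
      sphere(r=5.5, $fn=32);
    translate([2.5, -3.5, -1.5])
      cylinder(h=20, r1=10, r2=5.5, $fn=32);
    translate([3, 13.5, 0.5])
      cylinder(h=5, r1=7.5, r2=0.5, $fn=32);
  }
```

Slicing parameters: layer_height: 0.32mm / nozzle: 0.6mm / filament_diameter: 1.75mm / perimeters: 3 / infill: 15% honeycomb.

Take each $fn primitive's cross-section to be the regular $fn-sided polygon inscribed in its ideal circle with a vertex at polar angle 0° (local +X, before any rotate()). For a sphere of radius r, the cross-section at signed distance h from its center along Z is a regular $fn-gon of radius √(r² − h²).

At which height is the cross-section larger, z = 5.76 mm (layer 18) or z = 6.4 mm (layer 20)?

Layer 18 (z = 5.76): the r=5.5 sphere contributes a regular 32-gon of circumradius √(5.5²−0.26²) = 5.494 (area = (32/2)·5.494²·sin(360°/32) = 94.21 mm²); the cone at (2.5, -3.5) (r1=10→r2=5.5) has section circumradius 8.367 here — a regular 32-gon (area = (32/2)·8.367²·sin(360°/32) = 218.50 mm²); the cone at (3, 13.5) does not reach this height (z outside [0.5, 5.5]); After the difference (first − rest): starting from the r=5.5 sphere (94.21 mm²), the cone at (2.5, -3.5) partially overlaps it — only the 83.61 mm² overlap (of its 218.50 mm²) is removed, clipping the outline — area = 10.61 mm²; (rotated 55° about Z; rotation is an isometry so areas/perimeters/island counts are preserved). So its area = 10.61 mm². Layer 20 (z = 6.4): the sphere: section is a regular 32-gon, circumradius = √(r²−h²) = √(5.5²−0.9²) = 5.426 (area = (32/2)·5.426²·sin(360°/32) = 91.90 mm²); the cone at (2.5, -3.5) (r1=10→r2=5.5) has section circumradius 8.223 here — a regular 32-gon (area = (32/2)·8.223²·sin(360°/32) = 211.04 mm²); the cone at (3, 13.5) is not intersected at this z (z outside [0.5, 5.5]); Taking the first minus the rest: starting from the r=5.5 sphere (91.90 mm²), the cone at (2.5, -3.5) partially overlaps it — only the 80.61 mm² overlap (of its 211.04 mm²) is removed, clipping the outline — area = 11.29 mm²; (whole slice rotated 55° about Z — lengths, areas and connectivity unchanged). So its area = 11.29 mm². Layer 20 is larger (11.29 vs 10.61 mm²).

layer 20 (z = 6.4 mm)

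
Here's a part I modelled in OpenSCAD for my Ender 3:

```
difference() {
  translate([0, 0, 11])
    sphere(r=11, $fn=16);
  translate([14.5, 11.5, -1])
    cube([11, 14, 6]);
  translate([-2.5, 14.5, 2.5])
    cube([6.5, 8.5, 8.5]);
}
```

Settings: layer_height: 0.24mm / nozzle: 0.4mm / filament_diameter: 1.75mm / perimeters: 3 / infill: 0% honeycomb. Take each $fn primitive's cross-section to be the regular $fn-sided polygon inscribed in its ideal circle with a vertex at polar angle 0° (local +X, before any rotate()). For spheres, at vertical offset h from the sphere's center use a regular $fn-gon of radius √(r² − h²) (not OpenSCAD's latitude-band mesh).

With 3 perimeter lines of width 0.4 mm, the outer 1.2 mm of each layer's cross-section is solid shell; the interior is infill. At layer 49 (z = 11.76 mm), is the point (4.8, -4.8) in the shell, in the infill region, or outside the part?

At z = 11.76 mm: the r=11 sphere contributes a regular 16-gon of circumradius √(11²−0.76²) = 10.974; the cube at (14.5, 11.5) is not intersected at this z (z outside [-1, 5]); the cube at (-2.5, 14.5) is not intersected at this z (z outside [2.5, 11]); Subtracting the remaining from the first: none of the subtracted shapes is present at this height, so the r=11 sphere is unchanged — 1 connected region. Overall, the cross-section is a single solid region. The nearest boundary edge runs (4.20, -10.14)→(7.76, -7.76); distance from the point to it = 4.11 mm. The point is inside the cross-section and 4.11 mm from the nearest boundary — more than the 1.2 mm shell width (3 × 0.4), so it's in the infill interior.

infill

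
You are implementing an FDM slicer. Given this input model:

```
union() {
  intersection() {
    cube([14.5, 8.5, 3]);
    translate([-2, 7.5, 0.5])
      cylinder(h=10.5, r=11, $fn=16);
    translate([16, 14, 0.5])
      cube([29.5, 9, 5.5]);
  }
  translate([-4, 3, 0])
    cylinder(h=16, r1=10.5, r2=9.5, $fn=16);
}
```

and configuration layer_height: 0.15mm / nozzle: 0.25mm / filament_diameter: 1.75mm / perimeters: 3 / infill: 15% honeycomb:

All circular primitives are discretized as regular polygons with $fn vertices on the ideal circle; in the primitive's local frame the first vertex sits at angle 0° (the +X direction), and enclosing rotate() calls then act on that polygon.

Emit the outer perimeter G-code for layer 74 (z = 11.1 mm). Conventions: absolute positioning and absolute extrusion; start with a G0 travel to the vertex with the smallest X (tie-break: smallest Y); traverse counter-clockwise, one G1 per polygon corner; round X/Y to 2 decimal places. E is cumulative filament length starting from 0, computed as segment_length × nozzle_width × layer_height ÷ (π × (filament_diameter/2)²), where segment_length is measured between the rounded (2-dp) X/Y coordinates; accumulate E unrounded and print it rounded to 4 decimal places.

G0 X-13.81 Y3.00 Z11.10
G1 X-13.06 Y-0.75 E0.0596
G1 X-10.93 Y-3.93 E0.1193
G1 X-7.75 Y-6.06 E0.1790
G1 X-4.00 Y-6.81 E0.2386
G1 X-0.25 Y-6.06 E0.2982
G1 X2.93 Y-3.93 E0.3579
G1 X5.06 Y-0.75 E0.4176
G1 X5.81 Y3.00 E0.4772
G1 X5.06 Y6.75 E0.5368
G1 X2.93 Y9.93 E0.5965
G1 X-0.25 Y12.06 E0.6561
G1 X-4.00 Y12.81 E0.7158
G1 X-7.75 Y12.06 E0.7754
G1 X-10.93 Y9.93 E0.8351
G1 X-13.06 Y6.75 E0.8947
G1 X-13.81 Y3.00 E0.9544

At z = 11.1 mm: the cube is not intersected at this z (z outside [0, 3]); the cylinder at (-2, 7.5) does not reach this height (z outside [0.5, 11]); the cube at (16, 14) is not intersected at this z (z outside [0.5, 6]); After intersecting: at least one operand is absent at this height, so nothing remains; the cone at (-4, 3) (r1=10.5→r2=9.5) has section circumradius 9.806 here — a regular 16-gon; Merging all regions: only the cone at (-4, 3) is present, so the union is just that shape — 1 connected region. The outline is a single polygon with 16 vertices. Extrusion per mm of travel: 0.25 × 0.15 / (π × 0.875²) = 0.015591. Accumulating E over each segment gives final E = 0.9544.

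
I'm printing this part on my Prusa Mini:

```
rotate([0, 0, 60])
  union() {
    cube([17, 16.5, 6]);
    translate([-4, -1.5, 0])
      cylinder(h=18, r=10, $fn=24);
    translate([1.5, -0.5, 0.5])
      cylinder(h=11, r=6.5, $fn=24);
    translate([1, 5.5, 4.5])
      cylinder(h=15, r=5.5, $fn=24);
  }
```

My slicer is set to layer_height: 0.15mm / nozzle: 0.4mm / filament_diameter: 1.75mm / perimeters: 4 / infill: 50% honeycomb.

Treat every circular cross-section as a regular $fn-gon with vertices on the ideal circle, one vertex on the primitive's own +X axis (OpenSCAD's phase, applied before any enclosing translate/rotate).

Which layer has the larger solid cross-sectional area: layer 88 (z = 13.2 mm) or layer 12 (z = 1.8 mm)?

Layer 88 (z = 13.2): the cube does not reach this height (z outside [0, 6]); the cylinder at (-4, -1.5): section is a regular 24-gon, circumradius r=10 (area = (24/2)·10.000²·sin(360°/24) = 310.58 mm²); the cylinder at (1.5, -0.5) is not intersected at this z (z outside [0.5, 11.5]); the r=5.5 cylinder at (1, 5.5) gives a regular 24-gon of circumradius 5.5 (constant along its height) (area = (24/2)·5.500²·sin(360°/24) = 93.95 mm²); Merging all regions: the regions partially overlap — summed areas 404.53 mm² minus the doubly-counted overlap 55.86 mm² gives 348.67 mm² — area = 348.67 mm²; (rotated 60° about Z; rotation is an isometry so areas/perimeters/island counts are preserved). So its area = 348.67 mm². Layer 12 (z = 1.8): the 17×16.5 cube contributes its full rectangle (area 280.50 mm²); the r=10 cylinder at (-4, -1.5) contributes a regular 24-gon of circumradius 10 (area = (24/2)·10.000²·sin(360°/24) = 310.58 mm²); the cylinder at (1.5, -0.5): section is a regular 24-gon, circumradius r=6.5 (area = (24/2)·6.500²·sin(360°/24) = 131.22 mm²); the cylinder at (1, 5.5) is not intersected at this z (z outside [4.5, 19.5]); Combining (union): the regions partially overlap — summed areas 722.30 mm² minus the doubly-counted overlap 152.53 mm² gives 569.77 mm² — area = 569.77 mm²; (whole slice rotated 60° about Z — lengths, areas and connectivity unchanged). So its area = 569.77 mm². Layer 12 is larger (569.77 vs 348.67 mm²).

layer 12 (z = 1.8 mm)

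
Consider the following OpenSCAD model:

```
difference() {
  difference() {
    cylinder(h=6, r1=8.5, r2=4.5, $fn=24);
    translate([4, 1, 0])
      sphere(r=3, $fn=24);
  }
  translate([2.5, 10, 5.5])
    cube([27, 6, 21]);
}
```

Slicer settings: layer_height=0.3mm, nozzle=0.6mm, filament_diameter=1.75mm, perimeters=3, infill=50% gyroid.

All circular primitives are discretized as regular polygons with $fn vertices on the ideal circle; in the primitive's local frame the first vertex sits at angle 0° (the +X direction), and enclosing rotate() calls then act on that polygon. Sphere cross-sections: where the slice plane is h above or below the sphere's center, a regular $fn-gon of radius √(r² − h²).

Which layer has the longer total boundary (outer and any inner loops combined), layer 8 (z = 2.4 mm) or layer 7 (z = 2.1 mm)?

layer 7 (z = 2.1 mm)

Layer 8 (z = 2.4): the cone (r1=8.5→r2=4.5) has section circumradius 6.900 here — a regular 24-gon (perimeter = 2·24·6.900·sin(180°/24) = 43.23 mm); the r=3 sphere at (4, 1) slices to a regular 24-gon of circumradius 1.800 (√(r²−h²) with h=2.4 from center) (perimeter = 2·24·1.800·sin(180°/24) = 11.28 mm); Taking the first minus the rest: starting from the cone, the r=3 sphere at (4, 1) lies wholly inside it (removes its full 10.06 mm² and its 11.28 mm outline becomes a hole wall) — boundary (outer + 1 inner loop) = 54.51 mm; the cube at (2.5, 10) does not reach this height (z outside [5.5, 26.5]); Taking the first minus the rest: none of the subtracted shapes is present at this height, so that combined region is unchanged — boundary (outer + 1 inner loop) = 54.51 mm. So its perimeter = 54.51 mm. Layer 7 (z = 2.1): the cone contributes a regular 24-gon of circumradius 7.100 (interpolated between r1=8.5 and r2=4.5 at t=0.350) (perimeter = 2·24·7.100·sin(180°/24) = 44.48 mm); the r=3 sphere at (4, 1) contributes a regular 24-gon of circumradius √(3²−2.1²) = 2.142 (perimeter = 2·24·2.142·sin(180°/24) = 13.42 mm); Subtracting the remaining from the first: starting from the cone, the r=3 sphere at (4, 1) lies wholly inside it (removes its full 14.26 mm² and its 13.42 mm outline becomes a hole wall) — boundary (outer + 1 inner loop) = 57.91 mm; the cube at (2.5, 10) is not intersected at this z (z outside [5.5, 26.5]); Subtracting the remaining from the first: none of the subtracted shapes is present at this height, so the result so far is unchanged — boundary (outer + 1 inner loop) = 57.91 mm. So its perimeter = 57.91 mm. Layer 7 is larger (57.91 vs 54.51 mm).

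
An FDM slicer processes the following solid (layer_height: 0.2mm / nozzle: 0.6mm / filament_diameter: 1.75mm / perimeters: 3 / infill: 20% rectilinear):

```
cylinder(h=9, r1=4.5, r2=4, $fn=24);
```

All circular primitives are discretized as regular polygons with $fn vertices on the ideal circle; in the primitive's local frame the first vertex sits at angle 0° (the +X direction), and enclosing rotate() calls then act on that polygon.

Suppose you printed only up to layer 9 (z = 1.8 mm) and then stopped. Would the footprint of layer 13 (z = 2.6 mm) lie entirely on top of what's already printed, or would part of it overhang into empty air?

entirely on top

Compare the two slices. At z = 1.8: the cone (r1=4.5→r2=4) has section circumradius 4.400 here — a regular 24-gon (area = (24/2)·4.400²·sin(360°/24) = 60.13 mm²). At z = 2.6: the cone contributes a regular 24-gon of circumradius 4.356 (interpolated between r1=4.5 and r2=4 at t=0.289) (area = (24/2)·4.356²·sin(360°/24) = 58.92 mm²). Checking containment: the cross-section at z = 2.6 is a subset of the cross-section at z = 1.8.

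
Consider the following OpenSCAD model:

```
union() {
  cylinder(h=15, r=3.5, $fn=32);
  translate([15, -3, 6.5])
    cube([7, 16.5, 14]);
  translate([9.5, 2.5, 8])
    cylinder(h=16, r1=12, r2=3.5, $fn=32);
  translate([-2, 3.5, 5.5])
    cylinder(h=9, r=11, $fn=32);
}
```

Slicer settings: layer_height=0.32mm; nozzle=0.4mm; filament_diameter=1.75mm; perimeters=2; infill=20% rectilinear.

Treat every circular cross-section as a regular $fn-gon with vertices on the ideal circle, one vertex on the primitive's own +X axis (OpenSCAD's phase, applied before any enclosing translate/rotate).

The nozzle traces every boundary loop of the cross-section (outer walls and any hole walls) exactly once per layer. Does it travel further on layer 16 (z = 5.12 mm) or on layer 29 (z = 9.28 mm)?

layer 29 (z = 9.28 mm)

Layer 16 (z = 5.12): the r=3.5 cylinder gives a regular 32-gon of circumradius 3.5 (constant along its height) (perimeter = 2·32·3.500·sin(180°/32) = 21.96 mm); the cube at (15, -3) is not intersected at this z (z outside [6.5, 20.5]); the cone at (9.5, 2.5) is not intersected at this z (z outside [8, 24]); the cylinder at (-2, 3.5) is not intersected at this z (z outside [5.5, 14.5]); Merging all regions: only the r=3.5 cylinder is present, so the union is just that shape — boundary = 21.96 mm. So its perimeter = 21.96 mm. Layer 29 (z = 9.28): the cylinder: section is a regular 32-gon, circumradius r=3.5 (perimeter = 2·32·3.500·sin(180°/32) = 21.96 mm); the 7×16.5 cube at (15, -3) contributes its full rectangle (perimeter 47.00 mm); the cone at (9.5, 2.5) (r1=12→r2=3.5) has section circumradius 11.320 here — a regular 32-gon (perimeter = 2·32·11.320·sin(180°/32) = 71.01 mm); the r=11 cylinder at (-2, 3.5) contributes a regular 32-gon of circumradius 11 (perimeter = 2·32·11.000·sin(180°/32) = 69.00 mm); Merging all regions: the regions partially overlap (shared area 251.91 mm²), so the edge portions inside another operand are dropped and the merged outline is re-measured after clipping — boundary = 103.92 mm. So its perimeter = 103.92 mm. Layer 29 is larger (103.92 vs 21.96 mm).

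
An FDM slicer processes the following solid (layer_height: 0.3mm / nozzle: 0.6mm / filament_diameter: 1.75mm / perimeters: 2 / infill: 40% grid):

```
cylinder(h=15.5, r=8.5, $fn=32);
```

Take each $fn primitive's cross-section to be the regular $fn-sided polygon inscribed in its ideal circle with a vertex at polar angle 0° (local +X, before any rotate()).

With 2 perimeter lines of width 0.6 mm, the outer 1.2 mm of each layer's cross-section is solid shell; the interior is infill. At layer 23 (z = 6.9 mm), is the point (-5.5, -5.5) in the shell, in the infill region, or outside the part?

At z = 6.9 mm: the cylinder: section is a regular 32-gon, circumradius r=8.5. Overall, the cross-section is a single solid region. The nearest boundary edge runs (-6.01, -6.01)→(-4.72, -7.07); distance from the point to it = 0.72 mm. The point is inside the cross-section, 0.72 mm from the nearest boundary — within the 1.2 mm shell band (2 × 0.6).

shell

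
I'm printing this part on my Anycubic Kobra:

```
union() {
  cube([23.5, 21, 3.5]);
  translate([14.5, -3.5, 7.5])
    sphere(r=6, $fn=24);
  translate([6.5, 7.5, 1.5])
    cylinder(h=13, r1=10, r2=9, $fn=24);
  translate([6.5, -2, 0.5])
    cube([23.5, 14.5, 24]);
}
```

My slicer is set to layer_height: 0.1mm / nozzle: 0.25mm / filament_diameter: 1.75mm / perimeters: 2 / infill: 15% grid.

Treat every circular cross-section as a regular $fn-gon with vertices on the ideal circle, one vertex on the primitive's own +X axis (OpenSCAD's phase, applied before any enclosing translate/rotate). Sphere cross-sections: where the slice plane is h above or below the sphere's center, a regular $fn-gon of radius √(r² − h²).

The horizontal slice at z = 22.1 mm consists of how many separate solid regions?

1

At z = 22.1 mm: the cube is not intersected at this z (z outside [0, 3.5]); the sphere at (14.5, -3.5) is absent (|z−center|=14.600 > r=6); the cone at (6.5, 7.5) is not intersected at this z (z outside [1.5, 14.5]); the cube at (6.5, -2) is present — its section is the full 23.5×14.5 rectangle; Combining (union): only the 23.5×14.5 cube at (6.5, -2) is present, so the union is just that shape — 1 connected region. The result has 1 disconnected region.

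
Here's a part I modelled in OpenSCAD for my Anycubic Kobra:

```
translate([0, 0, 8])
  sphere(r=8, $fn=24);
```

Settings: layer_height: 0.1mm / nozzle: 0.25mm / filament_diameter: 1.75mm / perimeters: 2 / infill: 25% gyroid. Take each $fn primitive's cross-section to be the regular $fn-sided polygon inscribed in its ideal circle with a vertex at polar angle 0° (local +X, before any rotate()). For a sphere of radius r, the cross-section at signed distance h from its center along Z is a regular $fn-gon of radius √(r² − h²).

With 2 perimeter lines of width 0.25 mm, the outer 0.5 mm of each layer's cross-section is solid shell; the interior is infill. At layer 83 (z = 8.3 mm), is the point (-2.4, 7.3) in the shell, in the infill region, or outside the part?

shell

At z = 8.3 mm: the r=8 sphere contributes a regular 24-gon of circumradius √(8²−0.3²) = 7.994. Overall, the cross-section is a single solid region. The nearest boundary edge runs (-2.07, 7.72)→(-4.00, 6.92); distance from the point to it = 0.26 mm. The point is inside the cross-section, 0.26 mm from the nearest boundary — within the 0.5 mm shell band (2 × 0.25).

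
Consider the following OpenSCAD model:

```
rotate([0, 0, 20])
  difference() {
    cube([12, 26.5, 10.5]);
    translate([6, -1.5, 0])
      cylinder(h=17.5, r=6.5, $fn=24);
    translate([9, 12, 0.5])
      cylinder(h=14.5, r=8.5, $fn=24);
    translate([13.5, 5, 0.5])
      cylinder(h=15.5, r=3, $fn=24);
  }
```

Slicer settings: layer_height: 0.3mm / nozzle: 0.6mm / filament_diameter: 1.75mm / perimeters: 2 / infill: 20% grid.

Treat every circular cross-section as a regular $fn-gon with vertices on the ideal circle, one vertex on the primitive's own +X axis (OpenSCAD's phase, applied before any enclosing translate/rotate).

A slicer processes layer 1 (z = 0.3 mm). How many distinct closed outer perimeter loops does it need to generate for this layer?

At z = 0.3 mm: the 12×26.5 cube contributes its full rectangle; the r=6.5 cylinder at (6, -1.5) contributes a regular 24-gon of circumradius 6.5; the cylinder at (9, 12) is not intersected at this z (z outside [0.5, 15]); the cylinder at (13.5, 5) does not reach this height (z outside [0.5, 16]); After the difference (first − rest): starting from the 12×26.5 cube, the r=6.5 cylinder at (6, -1.5) partially overlaps it — only the 46.11 mm² overlap (of its 131.22 mm²) is removed, clipping the outline — 1 connected region; (whole slice rotated 20° about Z — lengths, areas and connectivity unchanged). The result has 1 disconnected region.

1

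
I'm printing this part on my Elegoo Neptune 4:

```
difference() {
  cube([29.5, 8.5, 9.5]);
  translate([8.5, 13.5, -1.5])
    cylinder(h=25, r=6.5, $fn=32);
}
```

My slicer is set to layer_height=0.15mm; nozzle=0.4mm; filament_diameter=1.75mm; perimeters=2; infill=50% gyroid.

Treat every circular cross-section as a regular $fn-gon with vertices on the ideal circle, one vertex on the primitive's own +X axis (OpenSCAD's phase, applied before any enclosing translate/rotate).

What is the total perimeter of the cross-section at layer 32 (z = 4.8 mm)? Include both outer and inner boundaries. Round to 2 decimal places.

76.71 mm

At z = 4.8 mm: the 29.5×8.5 cube contributes its full rectangle (perimeter 76.00 mm); the cylinder at (8.5, 13.5): section is a regular 32-gon, circumradius r=6.5 (perimeter = 2·32·6.500·sin(180°/32) = 40.78 mm); Subtracting the remaining from the first: starting from the 29.5×8.5 cube, the r=6.5 cylinder at (8.5, 13.5) partially overlaps it — only the 8.33 mm² overlap (of its 131.88 mm²) is removed, clipping the outline — boundary = 76.71 mm. Overall, the cross-section is a single solid region. Total boundary length (outer) = 76.71 mm.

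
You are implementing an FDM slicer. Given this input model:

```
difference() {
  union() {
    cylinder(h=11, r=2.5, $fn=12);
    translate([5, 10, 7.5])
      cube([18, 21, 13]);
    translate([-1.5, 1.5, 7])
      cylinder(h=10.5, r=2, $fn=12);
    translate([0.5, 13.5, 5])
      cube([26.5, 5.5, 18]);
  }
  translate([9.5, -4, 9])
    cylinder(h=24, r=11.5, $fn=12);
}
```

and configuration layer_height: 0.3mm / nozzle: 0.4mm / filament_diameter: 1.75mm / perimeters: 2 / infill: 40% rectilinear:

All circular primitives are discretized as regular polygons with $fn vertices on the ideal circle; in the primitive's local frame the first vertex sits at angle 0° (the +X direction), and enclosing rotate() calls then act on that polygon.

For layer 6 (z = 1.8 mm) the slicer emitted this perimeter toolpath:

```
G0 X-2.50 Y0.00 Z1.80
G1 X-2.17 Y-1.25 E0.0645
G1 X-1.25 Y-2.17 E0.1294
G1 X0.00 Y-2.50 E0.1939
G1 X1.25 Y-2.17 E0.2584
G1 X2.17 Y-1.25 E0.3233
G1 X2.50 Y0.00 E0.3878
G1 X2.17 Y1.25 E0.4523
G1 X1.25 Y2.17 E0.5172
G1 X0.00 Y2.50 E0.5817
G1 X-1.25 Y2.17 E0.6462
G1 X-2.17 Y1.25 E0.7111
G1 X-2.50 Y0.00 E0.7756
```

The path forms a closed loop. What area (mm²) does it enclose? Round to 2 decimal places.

18.79 mm²

Apply the shoelace formula to the sequence of (X, Y) vertices; enclosed area = 18.79 mm².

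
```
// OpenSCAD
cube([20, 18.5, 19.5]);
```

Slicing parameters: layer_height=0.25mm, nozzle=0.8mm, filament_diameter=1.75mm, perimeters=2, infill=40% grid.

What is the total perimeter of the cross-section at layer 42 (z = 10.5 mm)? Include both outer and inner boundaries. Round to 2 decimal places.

At z = 10.5 mm: the cube (footprint 20×18.5) is included at this height (perimeter 77.00 mm). Overall, the cross-section is a single solid region. Total boundary length (outer) = 77.00 mm.

77.00 mm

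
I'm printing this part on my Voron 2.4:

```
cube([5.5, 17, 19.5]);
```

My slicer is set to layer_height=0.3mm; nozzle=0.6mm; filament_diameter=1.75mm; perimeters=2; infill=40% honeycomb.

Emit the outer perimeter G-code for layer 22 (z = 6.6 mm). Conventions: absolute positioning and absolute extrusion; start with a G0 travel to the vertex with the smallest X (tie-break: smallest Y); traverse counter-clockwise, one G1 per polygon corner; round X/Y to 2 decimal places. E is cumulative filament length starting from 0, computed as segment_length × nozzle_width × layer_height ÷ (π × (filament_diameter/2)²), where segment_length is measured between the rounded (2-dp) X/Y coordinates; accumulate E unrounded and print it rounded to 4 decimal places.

At z = 6.6 mm: the cube is present — its section is the full 5.5×17 rectangle. The outline is a single polygon with 4 vertices. Extrusion per mm of travel: 0.6 × 0.3 / (π × 0.875²) = 0.074835. Accumulating E over each segment gives final E = 3.3676.

G0 X0.00 Y0.00 Z6.60
G1 X5.50 Y0.00 E0.4116
G1 X5.50 Y17.00 E1.6838
G1 X0.00 Y17.00 E2.0954
G1 X0.00 Y0.00 E3.3676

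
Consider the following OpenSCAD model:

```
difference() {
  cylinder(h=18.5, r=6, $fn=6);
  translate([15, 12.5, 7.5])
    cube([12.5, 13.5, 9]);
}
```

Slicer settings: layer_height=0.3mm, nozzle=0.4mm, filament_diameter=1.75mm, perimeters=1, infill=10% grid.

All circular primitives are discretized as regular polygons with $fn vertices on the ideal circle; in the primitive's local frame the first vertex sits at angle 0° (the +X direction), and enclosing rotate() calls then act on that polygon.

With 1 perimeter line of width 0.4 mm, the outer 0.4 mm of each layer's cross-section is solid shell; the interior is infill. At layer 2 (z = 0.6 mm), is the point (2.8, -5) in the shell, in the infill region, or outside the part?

shell

At z = 0.6 mm: the r=6 cylinder gives a regular 6-gon of circumradius 6 (constant along its height); the cube at (15, 12.5) is absent (z outside [7.5, 16.5]); Subtracting the remaining from the first: none of the subtracted shapes is present at this height, so the r=6 cylinder is unchanged — 1 connected region. Overall, the cross-section is a single solid region. The nearest boundary edge runs (-3.00, -5.20)→(3.00, -5.20); distance from the point to it = 0.20 mm. The point is inside the cross-section, 0.20 mm from the nearest boundary — within the 0.4 mm shell band (1 × 0.4).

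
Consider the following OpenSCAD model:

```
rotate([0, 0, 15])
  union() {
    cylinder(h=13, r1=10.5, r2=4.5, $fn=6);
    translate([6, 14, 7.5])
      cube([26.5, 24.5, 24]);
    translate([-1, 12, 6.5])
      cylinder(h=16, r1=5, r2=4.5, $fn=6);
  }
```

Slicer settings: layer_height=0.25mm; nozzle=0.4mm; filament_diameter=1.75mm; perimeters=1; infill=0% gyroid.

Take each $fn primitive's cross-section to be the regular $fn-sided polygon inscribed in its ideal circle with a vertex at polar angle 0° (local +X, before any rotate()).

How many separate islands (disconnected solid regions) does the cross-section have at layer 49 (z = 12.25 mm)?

3

At z = 12.25 mm: the cone contributes a regular 6-gon of circumradius 4.846 (interpolated between r1=10.5 and r2=4.5 at t=0.942); the cube at (6, 14) (footprint 26.5×24.5) is included at this height; the cone at (-1, 12) contributes a regular 6-gon of circumradius 4.820 (interpolated between r1=5 and r2=4.5 at t=0.359); Combining (union): the 3 present regions are separate (no shared area or edge), so areas and boundary lengths simply add and each stays a separate island — 3 connected regions; (rotated 15° about Z; rotation is an isometry so areas/perimeters/island counts are preserved). Overall, the cross-section has 3 separate islands. Island count = 3.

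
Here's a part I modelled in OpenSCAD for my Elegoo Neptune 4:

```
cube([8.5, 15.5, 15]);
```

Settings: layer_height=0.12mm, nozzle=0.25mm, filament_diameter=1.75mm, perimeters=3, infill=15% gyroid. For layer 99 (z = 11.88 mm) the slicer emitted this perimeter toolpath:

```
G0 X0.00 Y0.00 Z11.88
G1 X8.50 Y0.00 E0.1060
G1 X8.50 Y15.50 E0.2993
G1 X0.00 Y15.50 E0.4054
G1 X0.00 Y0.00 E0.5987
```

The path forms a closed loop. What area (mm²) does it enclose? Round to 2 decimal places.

Apply the shoelace formula to the sequence of (X, Y) vertices; enclosed area = 131.75 mm².

131.75 mm²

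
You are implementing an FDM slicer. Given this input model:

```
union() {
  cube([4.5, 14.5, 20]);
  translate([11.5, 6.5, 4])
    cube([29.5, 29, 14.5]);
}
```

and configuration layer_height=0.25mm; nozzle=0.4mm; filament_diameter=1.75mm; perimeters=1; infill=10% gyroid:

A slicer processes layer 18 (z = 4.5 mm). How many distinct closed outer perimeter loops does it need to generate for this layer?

2

At z = 4.5 mm: the cube (footprint 4.5×14.5) is included at this height; the cube at (11.5, 6.5) (footprint 29.5×29) is included at this height; Combining (union): the 2 present regions are separate (no shared area or edge), so areas and boundary lengths simply add and each stays a separate island — 2 connected regions. The result has 2 disconnected regions.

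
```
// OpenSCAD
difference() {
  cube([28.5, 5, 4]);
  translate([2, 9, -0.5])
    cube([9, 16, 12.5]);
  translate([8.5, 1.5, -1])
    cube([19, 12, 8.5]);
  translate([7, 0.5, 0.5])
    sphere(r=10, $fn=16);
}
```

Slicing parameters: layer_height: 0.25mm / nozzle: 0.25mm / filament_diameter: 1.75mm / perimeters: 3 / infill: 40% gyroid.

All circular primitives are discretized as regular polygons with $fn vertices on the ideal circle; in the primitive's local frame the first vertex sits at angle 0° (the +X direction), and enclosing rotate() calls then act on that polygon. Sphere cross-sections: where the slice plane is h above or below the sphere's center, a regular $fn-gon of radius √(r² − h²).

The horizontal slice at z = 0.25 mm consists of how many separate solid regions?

At z = 0.25 mm: the cube is present — its section is the full 28.5×5 rectangle; the cube at (2, 9) is present — its section is the full 9×16 rectangle; the cube at (8.5, 1.5) is present — its section is the full 19×12 rectangle; the r=10 sphere at (7, 0.5) contributes a regular 16-gon of circumradius √(10²−0.25²) = 9.997; Subtracting the remaining from the first: starting from the 28.5×5 cube, the 9×16 cube at (2, 9) misses the remaining region (no effect); the 19×12 cube at (8.5, 1.5) partially overlaps it — only the 66.50 mm² overlap (of its 228.00 mm²) is removed, clipping the outline; the r=10 sphere at (7, 0.5) partially overlaps it — only the 55.12 mm² overlap (of its 305.96 mm²) is removed, clipping the outline — 1 connected region. The result has 1 disconnected region.

1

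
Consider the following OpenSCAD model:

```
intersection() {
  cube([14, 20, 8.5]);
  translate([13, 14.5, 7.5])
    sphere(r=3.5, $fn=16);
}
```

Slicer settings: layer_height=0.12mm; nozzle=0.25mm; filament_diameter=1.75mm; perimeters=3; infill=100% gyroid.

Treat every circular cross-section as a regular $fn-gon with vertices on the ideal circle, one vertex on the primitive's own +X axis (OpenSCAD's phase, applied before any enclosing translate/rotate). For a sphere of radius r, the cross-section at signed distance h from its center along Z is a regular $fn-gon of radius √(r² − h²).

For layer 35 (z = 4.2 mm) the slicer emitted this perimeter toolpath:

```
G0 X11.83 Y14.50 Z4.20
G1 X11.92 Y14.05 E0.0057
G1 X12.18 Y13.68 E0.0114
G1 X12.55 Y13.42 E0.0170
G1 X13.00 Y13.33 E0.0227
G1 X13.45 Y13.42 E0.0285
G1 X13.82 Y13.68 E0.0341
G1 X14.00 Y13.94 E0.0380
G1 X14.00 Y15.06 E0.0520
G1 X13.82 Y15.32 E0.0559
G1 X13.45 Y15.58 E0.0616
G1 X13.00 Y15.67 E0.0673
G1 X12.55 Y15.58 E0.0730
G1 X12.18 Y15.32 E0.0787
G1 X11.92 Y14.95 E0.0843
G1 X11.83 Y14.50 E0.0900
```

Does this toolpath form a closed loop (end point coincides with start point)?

Start point (G0): (11.83, 14.50). End point (last G1): the path returns to the start — closed.

yes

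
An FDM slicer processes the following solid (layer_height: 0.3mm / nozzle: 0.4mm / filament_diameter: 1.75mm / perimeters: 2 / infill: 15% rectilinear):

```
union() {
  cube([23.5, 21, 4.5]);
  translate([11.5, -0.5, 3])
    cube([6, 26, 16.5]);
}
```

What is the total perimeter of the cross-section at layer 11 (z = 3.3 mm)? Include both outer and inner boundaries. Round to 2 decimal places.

At z = 3.3 mm: the cube is present — its section is the full 23.5×21 rectangle (perimeter 89.00 mm); the 6×26 cube at (11.5, -0.5) contributes its full rectangle (perimeter 64.00 mm); Taking the union: the regions partially overlap (shared area 126.00 mm²), so the edge portions inside another operand are dropped and the merged outline is re-measured after clipping — boundary = 99.00 mm. Overall, the cross-section is a single solid region. Total boundary length (outer) = 99.00 mm.

99.00 mm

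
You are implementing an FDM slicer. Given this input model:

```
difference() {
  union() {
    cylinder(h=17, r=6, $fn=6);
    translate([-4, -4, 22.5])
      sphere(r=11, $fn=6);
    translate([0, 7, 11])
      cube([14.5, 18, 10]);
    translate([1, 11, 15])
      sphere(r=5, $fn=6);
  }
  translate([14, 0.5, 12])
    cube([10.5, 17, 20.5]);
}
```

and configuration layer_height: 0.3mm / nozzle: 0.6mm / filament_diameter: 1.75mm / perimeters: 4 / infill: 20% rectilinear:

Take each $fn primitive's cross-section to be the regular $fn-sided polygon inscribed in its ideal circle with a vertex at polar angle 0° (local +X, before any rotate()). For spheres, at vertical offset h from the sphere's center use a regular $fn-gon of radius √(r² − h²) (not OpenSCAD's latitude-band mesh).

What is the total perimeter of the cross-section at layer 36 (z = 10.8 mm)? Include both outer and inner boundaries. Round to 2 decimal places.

At z = 10.8 mm: the r=6 cylinder contributes a regular 6-gon of circumradius 6 (perimeter = 2·6·6.000·sin(180°/6) = 36.00 mm); the sphere at (-4, -4) is absent (|z−center|=11.700 > r=11); the cube at (0, 7) does not reach this height (z outside [11, 21]); the r=5 sphere at (1, 11) slices to a regular 6-gon of circumradius 2.713 (√(r²−h²) with h=4.2 from center) (perimeter = 2·6·2.713·sin(180°/6) = 16.28 mm); Combining (union): the 2 present regions are separate (no shared area or edge), so areas and boundary lengths simply add and each stays a separate island — boundary = 52.28 mm; the cube at (14, 0.5) does not reach this height (z outside [12, 32.5]); Subtracting the remaining from the first: none of the subtracted shapes is present at this height, so that combined region is unchanged — boundary = 52.28 mm. Overall, the cross-section has 2 separate islands. Total boundary length (outer) = 52.28 mm.

52.28 mm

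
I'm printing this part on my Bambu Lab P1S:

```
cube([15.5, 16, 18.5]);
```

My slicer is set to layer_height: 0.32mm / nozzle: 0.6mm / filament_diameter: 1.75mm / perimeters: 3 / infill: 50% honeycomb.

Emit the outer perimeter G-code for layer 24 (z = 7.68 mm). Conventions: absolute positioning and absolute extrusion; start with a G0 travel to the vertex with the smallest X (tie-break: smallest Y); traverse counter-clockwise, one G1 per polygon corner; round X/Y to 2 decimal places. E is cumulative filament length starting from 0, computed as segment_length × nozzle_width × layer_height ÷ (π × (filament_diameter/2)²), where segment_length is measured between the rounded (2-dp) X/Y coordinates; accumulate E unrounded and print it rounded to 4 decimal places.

At z = 7.68 mm: the 15.5×16 cube contributes its full rectangle. The outline is a single polygon with 4 vertices. Extrusion per mm of travel: 0.6 × 0.32 / (π × 0.875²) = 0.079824. Accumulating E over each segment gives final E = 5.0289.

G0 X0.00 Y0.00 Z7.68
G1 X15.50 Y0.00 E1.2373
G1 X15.50 Y16.00 E2.5145
G1 X0.00 Y16.00 E3.7517
G1 X0.00 Y0.00 E5.0289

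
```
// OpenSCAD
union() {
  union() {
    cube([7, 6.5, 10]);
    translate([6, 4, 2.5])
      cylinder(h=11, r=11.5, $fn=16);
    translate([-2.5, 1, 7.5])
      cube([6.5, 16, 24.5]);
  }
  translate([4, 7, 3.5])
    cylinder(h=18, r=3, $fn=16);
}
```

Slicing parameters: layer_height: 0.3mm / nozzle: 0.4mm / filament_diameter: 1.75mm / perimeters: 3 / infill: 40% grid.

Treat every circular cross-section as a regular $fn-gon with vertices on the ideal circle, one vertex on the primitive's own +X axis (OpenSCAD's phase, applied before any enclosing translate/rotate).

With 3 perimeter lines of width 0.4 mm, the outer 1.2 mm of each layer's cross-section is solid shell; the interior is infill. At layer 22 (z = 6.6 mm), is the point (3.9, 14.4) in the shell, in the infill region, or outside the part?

At z = 6.6 mm: the cube is present — its section is the full 7×6.5 rectangle; the r=11.5 cylinder at (6, 4) gives a regular 16-gon of circumradius 11.5 (constant along its height); the cube at (-2.5, 1) does not reach this height (z outside [7.5, 32]); Combining (union): the 7×6.5 cube lies entirely inside the r=11.5 cylinder at (6, 4), so the union is just the r=11.5 cylinder at (6, 4) — 1 connected region; the r=3 cylinder at (4, 7) gives a regular 16-gon of circumradius 3 (constant along its height); Combining (union): the r=3 cylinder at (4, 7) lies entirely inside the result so far, so the union is just the result so far — 1 connected region. Overall, the cross-section is a single solid region. The nearest boundary edge runs (1.60, 14.62)→(6.00, 15.50); distance from the point to it = 0.67 mm. The point is inside the cross-section, 0.67 mm from the nearest boundary — within the 1.2 mm shell band (3 × 0.4).

shell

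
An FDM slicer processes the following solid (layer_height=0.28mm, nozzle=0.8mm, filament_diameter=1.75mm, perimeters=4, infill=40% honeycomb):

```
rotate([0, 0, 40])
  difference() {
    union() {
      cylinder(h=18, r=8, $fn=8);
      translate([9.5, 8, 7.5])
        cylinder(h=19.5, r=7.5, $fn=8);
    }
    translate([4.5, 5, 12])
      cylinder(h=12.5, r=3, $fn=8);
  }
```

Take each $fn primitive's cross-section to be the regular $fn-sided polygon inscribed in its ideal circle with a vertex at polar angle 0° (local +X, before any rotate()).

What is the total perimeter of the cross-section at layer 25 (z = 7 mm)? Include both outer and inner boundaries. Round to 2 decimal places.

48.98 mm

At z = 7 mm: the cylinder: section is a regular 8-gon, circumradius r=8 (perimeter = 2·8·8.000·sin(180°/8) = 48.98 mm); the cylinder at (9.5, 8) does not reach this height (z outside [7.5, 27]); Merging all regions: only the r=8 cylinder is present, so the union is just that shape — boundary = 48.98 mm; the cylinder at (4.5, 5) is absent (z outside [12, 24.5]); Taking the first minus the rest: none of the subtracted shapes is present at this height, so that combined region is unchanged — boundary = 48.98 mm; (rotated 40° about Z; rotation is an isometry so areas/perimeters/island counts are preserved). Overall, the cross-section is a single solid region. Total boundary length (outer) = 48.98 mm.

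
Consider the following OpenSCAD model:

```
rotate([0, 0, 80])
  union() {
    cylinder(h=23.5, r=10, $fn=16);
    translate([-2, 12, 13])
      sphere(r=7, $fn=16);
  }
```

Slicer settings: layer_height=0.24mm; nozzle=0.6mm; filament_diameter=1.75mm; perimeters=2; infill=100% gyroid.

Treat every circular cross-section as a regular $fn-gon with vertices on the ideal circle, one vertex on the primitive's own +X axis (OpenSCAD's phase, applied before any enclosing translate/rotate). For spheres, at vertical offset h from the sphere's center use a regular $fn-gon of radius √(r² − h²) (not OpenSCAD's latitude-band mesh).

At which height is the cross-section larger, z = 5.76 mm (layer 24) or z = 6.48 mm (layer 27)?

Layer 24 (z = 5.76): the r=10 cylinder contributes a regular 16-gon of circumradius 10 (area = (16/2)·10.000²·sin(360°/16) = 306.15 mm²); the sphere at (-2, 12) does not reach this height (|z−center|=7.240 > r=7); Combining (union): only the r=10 cylinder is present, so the union is just that shape — area = 306.15 mm²; (rotated 80° about Z; rotation is an isometry so areas/perimeters/island counts are preserved). So its area = 306.15 mm². Layer 27 (z = 6.48): the r=10 cylinder contributes a regular 16-gon of circumradius 10 (area = (16/2)·10.000²·sin(360°/16) = 306.15 mm²); the r=7 sphere at (-2, 12) contributes a regular 16-gon of circumradius √(7²−6.52²) = 2.547 (area = (16/2)·2.547²·sin(360°/16) = 19.87 mm²); Merging all regions: the regions partially overlap — summed areas 326.01 mm² minus the doubly-counted overlap 0.20 mm² gives 325.82 mm² — area = 325.82 mm²; (rotated 80° about Z; rotation is an isometry so areas/perimeters/island counts are preserved). So its area = 325.82 mm². Layer 27 is larger (325.82 vs 306.15 mm²).

layer 27 (z = 6.48 mm)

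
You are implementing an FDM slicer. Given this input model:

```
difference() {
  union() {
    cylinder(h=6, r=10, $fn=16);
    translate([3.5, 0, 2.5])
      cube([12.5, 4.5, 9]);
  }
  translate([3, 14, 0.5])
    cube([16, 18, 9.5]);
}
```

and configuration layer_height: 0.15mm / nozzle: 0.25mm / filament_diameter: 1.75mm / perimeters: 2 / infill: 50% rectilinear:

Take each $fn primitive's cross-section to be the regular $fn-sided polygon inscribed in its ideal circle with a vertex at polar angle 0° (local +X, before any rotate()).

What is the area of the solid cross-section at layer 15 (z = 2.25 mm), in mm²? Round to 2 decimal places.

306.15 mm²

At z = 2.25 mm: the cylinder: section is a regular 16-gon, circumradius r=10 (area = (16/2)·10.000²·sin(360°/16) = 306.15 mm²); the cube at (3.5, 0) does not reach this height (z outside [2.5, 11.5]); Taking the union: only the r=10 cylinder is present, so the union is just that shape — area = 306.15 mm²; the 16×18 cube at (3, 14) contributes its full rectangle (area 288.00 mm²); After the difference (first − rest): starting from that combined region (306.15 mm²), the 16×18 cube at (3, 14) misses the remaining region (no effect) — area = 306.15 mm². Overall, the cross-section is a single solid region. Net area = 306.15 mm².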